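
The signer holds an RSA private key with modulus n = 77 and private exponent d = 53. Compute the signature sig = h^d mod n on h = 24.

19

h^53 mod 77 = 19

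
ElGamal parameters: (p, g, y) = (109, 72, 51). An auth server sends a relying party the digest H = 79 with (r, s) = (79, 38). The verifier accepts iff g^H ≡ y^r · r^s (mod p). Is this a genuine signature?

genuine

Left side g^H mod p:
Squares mod 109: 72^1≡72, 72^2≡61, 72^4≡15, 72^8≡7, 72^16≡49, 72^32≡3, 72^64≡9
79 = 64 + 8 + 4 + 2 + 1, so 72^79 ≡ 9·7·15·61·72 ≡ 47 (mod 109)
Right side y^r · r^s mod p:
Squares mod 109: 51^1≡51, 51^2≡94, 51^4≡7, 51^8≡49, 51^16≡3, 51^32≡9, 51^64≡81
79 = 64 + 8 + 4 + 2 + 1, so 51^79 ≡ 81·49·7·94·51 ≡ 24 (mod 109)
Squares mod 109: 79^1≡79, 79^2≡28, 79^4≡21, 79^8≡5, 79^16≡25, 79^32≡80
38 = 32 + 4 + 2, so 79^38 ≡ 80·21·28 ≡ 61 (mod 109)
24·61 = 1464 ≡ 47 (mod 109)
47 ≡ 47 (mod 109), so the signature is genuine.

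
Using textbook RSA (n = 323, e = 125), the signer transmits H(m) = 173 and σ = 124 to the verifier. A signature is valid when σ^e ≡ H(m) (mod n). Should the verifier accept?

Squares mod 323: σ^1≡124, σ^2≡195, σ^4≡234, σ^8≡169, σ^16≡137, σ^32≡35, σ^64≡256
125 = 64 + 32 + 16 + 8 + 4 + 1, so σ^125 ≡ 256·35·137·169·234·124 ≡ 173 (mod 323)
173 = H(m), so the signature checks out.

accept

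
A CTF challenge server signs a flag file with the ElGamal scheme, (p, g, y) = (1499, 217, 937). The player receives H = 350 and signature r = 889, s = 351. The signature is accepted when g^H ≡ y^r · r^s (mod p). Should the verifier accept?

reject

Left side g^H mod p:
Squares mod 1499: 217^1≡217, 217^2≡620, 217^4≡656, 217^8≡123, 217^16≡139, 217^32≡1333, 217^64≡574, 217^128≡1195, 217^256≡977
350 = 256 + 64 + 16 + 8 + 4 + 2, so 217^350 ≡ 977·574·139·123·656·620 ≡ 70 (mod 1499)
Right side y^r · r^s mod p:
Squares mod 1499: 937^1≡937, 937^2≡1054, 937^4≡157, 937^8≡665, 937^16≡20, 937^32≡400, 937^64≡1106, 937^128≡52, 937^256≡1205, 937^512≡993
889 = 512 + 256 + 64 + 32 + 16 + 8 + 1, so 937^889 ≡ 993·1205·1106·400·20·665·937 ≡ 318 (mod 1499)
Squares mod 1499: 889^1≡889, 889^2≡348, 889^4≡1184, 889^8≡291, 889^16≡737, 889^32≡531, 889^64≡149, 889^128≡1215, 889^256≡1209
351 = 256 + 64 + 16 + 8 + 4 + 2 + 1, so 889^351 ≡ 1209·149·737·291·1184·348·889 ≡ 655 (mod 1499)
318·655 = 208290 ≡ 1428 (mod 1499)
70 ≠ 1428, so verification fails.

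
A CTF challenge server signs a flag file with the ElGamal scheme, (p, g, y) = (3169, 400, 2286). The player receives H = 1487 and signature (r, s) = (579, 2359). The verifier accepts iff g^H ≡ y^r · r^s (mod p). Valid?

Left side g^H mod p:
Squares mod 3169: 400^1≡400, 400^2≡1550, 400^4≡398, 400^8≡3123, 400^16≡2116, 400^32≡2828, 400^64≡2197, 400^128≡422, 400^256≡620, 400^512≡951, 400^1024≡1236
1487 = 1024 + 256 + 128 + 64 + 8 + 4 + 2 + 1, so 400^1487 ≡ 1236·620·422·2197·3123·398·1550·400 ≡ 165 (mod 3169)
Right side y^r · r^s mod p:
Squares mod 3169: 2286^1≡2286, 2286^2≡115, 2286^4≡549, 2286^8≡346, 2286^16≡2463, 2286^32≡903, 2286^64≡976, 2286^128≡1876, 2286^256≡1786, 2286^512≡1782
579 = 512 + 64 + 2 + 1, so 2286^579 ≡ 1782·976·115·2286 ≡ 2326 (mod 3169)
Squares mod 3169: 579^1≡579, 579^2≡2496, 579^4≡2931, 579^8≡2771, 579^16≡3123, 579^32≡2116, 579^64≡2828, 579^128≡2197, 579^256≡422, 579^512≡620, 579^1024≡951, 579^2048≡1236
2359 = 2048 + 256 + 32 + 16 + 4 + 2 + 1, so 579^2359 ≡ 1236·422·2116·3123·2931·2496·579 ≡ 220 (mod 3169)
2326·220 = 511720 ≡ 1511 (mod 3169)
165 ≠ 1511, so verification fails.

no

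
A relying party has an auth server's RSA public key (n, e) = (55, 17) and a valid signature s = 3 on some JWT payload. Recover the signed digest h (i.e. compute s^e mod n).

s^2 ≡ 3^2 = 9
s^4 ≡ 9^2 = 81 ≡ 26
s^8 ≡ 26^2 = 676 ≡ 16
s^16 ≡ 16^2 = 256 ≡ 36
17 = 16 + 1, so s^17 ≡ 36·3 ≡ 53 (mod 55)

53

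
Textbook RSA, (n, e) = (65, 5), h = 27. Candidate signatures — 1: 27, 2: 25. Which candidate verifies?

Candidate 1: 27^2 = 729 ≡ 14; 27^4 ≡ 14^2 = 196 ≡ 1; 5 = 4 + 1, so 27^5 ≡ 1·27 ≡ 27 (mod 65)
  → matches h = 27
Candidate 2: 25^2 = 625 ≡ 40; 25^4 ≡ 40^2 = 1600 ≡ 40; 5 = 4 + 1, so 25^5 ≡ 40·25 ≡ 25 (mod 65)

1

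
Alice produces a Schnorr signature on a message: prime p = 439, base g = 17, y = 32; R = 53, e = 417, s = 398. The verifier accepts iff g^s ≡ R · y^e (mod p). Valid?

g^s mod p:
17^2 = 289
17^4 ≡ 289^2 = 83521 ≡ 111
17^8 ≡ 111^2 = 12321 ≡ 29
17^16 ≡ 29^2 = 841 ≡ 402
17^32 ≡ 402^2 = 161604 ≡ 52
17^64 ≡ 52^2 = 2704 ≡ 70
17^128 ≡ 70^2 = 4900 ≡ 71
17^256 ≡ 71^2 = 5041 ≡ 212
398 = 256 + 128 + 8 + 4 + 2, so 17^398 ≡ 212·71·29·111·289 ≡ 154 (mod 439)
R · y^e mod p:
32^2 = 1024 ≡ 146
32^4 ≡ 146^2 = 21316 ≡ 244
32^8 ≡ 244^2 = 59536 ≡ 271
32^16 ≡ 271^2 = 73441 ≡ 128
32^32 ≡ 128^2 = 16384 ≡ 141
32^64 ≡ 141^2 = 19881 ≡ 126
32^128 ≡ 126^2 = 15876 ≡ 72
32^256 ≡ 72^2 = 5184 ≡ 355
417 = 256 + 128 + 32 + 1, so 32^417 ≡ 355·72·141·32 ≡ 103 (mod 439)
53·103 = 5459 ≡ 191 (mod 439)
154 ≠ 191; the check fails.

no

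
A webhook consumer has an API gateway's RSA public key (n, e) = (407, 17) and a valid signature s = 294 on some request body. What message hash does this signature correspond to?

167

Squares mod 407: s^1≡294, s^2≡152, s^4≡312, s^8≡71, s^16≡157
17 = 16 + 1, so s^17 ≡ 157·294 ≡ 167 (mod 407)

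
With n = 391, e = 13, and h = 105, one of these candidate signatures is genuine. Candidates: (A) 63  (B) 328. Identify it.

B

Candidate A: 63^2 = 3969 ≡ 59; 63^4 ≡ 59^2 = 3481 ≡ 353; 63^8 ≡ 353^2 = 124609 ≡ 271; 13 = 8 + 4 + 1, so 63^13 ≡ 271·353·63 ≡ 286 (mod 391)
Candidate B: 328^2 = 107584 ≡ 59; 328^4 ≡ 59^2 = 3481 ≡ 353; 328^8 ≡ 353^2 = 124609 ≡ 271; 13 = 8 + 4 + 1, so 328^13 ≡ 271·353·328 ≡ 105 (mod 391)
  → matches h = 105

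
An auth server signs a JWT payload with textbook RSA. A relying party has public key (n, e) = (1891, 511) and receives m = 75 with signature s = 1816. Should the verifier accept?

reject

s^2 ≡ 1816^2 = 3297856 ≡ 1843
s^4 ≡ 1843^2 = 3396649 ≡ 413
s^8 ≡ 413^2 = 170569 ≡ 379
s^16 ≡ 379^2 = 143641 ≡ 1816
s^32 ≡ 1816^2 = 3297856 ≡ 1843
s^64 ≡ 1843^2 = 3396649 ≡ 413
s^128 ≡ 413^2 = 170569 ≡ 379
s^256 ≡ 379^2 = 143641 ≡ 1816
511 = 256 + 128 + 64 + 32 + 16 + 8 + 4 + 2 + 1, so s^511 ≡ 1816·379·413·1843·1816·379·413·1843·1816 ≡ 1816 (mod 1891)
The recovered value 1816 does not match the digest 75.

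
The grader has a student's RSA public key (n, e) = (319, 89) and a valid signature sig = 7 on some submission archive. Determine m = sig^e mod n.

74

sig^2 ≡ 7^2 = 49
sig^4 ≡ 49^2 = 2401 ≡ 168
sig^8 ≡ 168^2 = 28224 ≡ 152
sig^16 ≡ 152^2 = 23104 ≡ 136
sig^32 ≡ 136^2 = 18496 ≡ 313
sig^64 ≡ 313^2 = 97969 ≡ 36
89 = 64 + 16 + 8 + 1, so sig^89 ≡ 36·136·152·7 ≡ 74 (mod 319)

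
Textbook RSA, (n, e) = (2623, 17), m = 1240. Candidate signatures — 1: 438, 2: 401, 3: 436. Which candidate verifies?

3

Candidate 1: Squares mod 2623: 438^1≡438, 438^2≡365, 438^4≡2075, 438^8≡1282, 438^16≡1526; 17 = 16 + 1, so 438^17 ≡ 1526·438 ≡ 2146 (mod 2623)
Candidate 2: Squares mod 2623: 401^1≡401, 401^2≡798, 401^4≡2038, 401^8≡1235, 401^16≡1262; 17 = 16 + 1, so 401^17 ≡ 1262·401 ≡ 2446 (mod 2623)
Candidate 3: Squares mod 2623: 436^1≡436, 436^2≡1240, 436^4≡522, 436^8≡2315, 436^16≡436; 17 = 16 + 1, so 436^17 ≡ 436·436 ≡ 1240 (mod 2623)
  → matches m = 1240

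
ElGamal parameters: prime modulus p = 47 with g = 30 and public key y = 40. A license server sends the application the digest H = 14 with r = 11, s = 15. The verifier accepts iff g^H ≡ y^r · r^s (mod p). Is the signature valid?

Left side g^H mod p:
30^2 = 900 ≡ 7
30^4 ≡ 7^2 = 49 ≡ 2
30^8 ≡ 2^2 = 4
14 = 8 + 4 + 2, so 30^14 ≡ 4·2·7 ≡ 9 (mod 47)
Right side y^r · r^s mod p:
40^2 = 1600 ≡ 2
40^4 ≡ 2^2 = 4
40^8 ≡ 4^2 = 16
11 = 8 + 2 + 1, so 40^11 ≡ 16·2·40 ≡ 11 (mod 47)
11^2 = 121 ≡ 27
11^4 ≡ 27^2 = 729 ≡ 24
11^8 ≡ 24^2 = 576 ≡ 12
15 = 8 + 4 + 2 + 1, so 11^15 ≡ 12·24·27·11 ≡ 43 (mod 47)
11·43 = 473 ≡ 3 (mod 47)
9 ≠ 3, so verification fails.

invalid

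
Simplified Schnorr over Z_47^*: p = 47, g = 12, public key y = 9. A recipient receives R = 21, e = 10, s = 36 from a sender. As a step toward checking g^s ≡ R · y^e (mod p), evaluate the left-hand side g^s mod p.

Squares mod 47: 12^1≡12, 12^2≡3, 12^4≡9, 12^8≡34, 12^16≡28, 12^32≡32
36 = 32 + 4, so 12^36 ≡ 32·9 ≡ 6 (mod 47)

6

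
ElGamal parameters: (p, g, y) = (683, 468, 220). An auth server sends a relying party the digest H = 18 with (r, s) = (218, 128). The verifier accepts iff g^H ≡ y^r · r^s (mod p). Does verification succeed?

passes

Left side g^H mod p:
468^2 = 219024 ≡ 464
468^4 ≡ 464^2 = 215296 ≡ 151
468^8 ≡ 151^2 = 22801 ≡ 262
468^16 ≡ 262^2 = 68644 ≡ 344
18 = 16 + 2, so 468^18 ≡ 344·464 ≡ 477 (mod 683)
Right side y^r · r^s mod p:
220^2 = 48400 ≡ 590
220^4 ≡ 590^2 = 348100 ≡ 453
220^8 ≡ 453^2 = 205209 ≡ 309
220^16 ≡ 309^2 = 95481 ≡ 544
220^32 ≡ 544^2 = 295936 ≡ 197
220^64 ≡ 197^2 = 38809 ≡ 561
220^128 ≡ 561^2 = 314721 ≡ 541
218 = 128 + 64 + 16 + 8 + 2, so 220^218 ≡ 541·561·544·309·590 ≡ 289 (mod 683)
218^2 = 47524 ≡ 397
218^4 ≡ 397^2 = 157609 ≡ 519
218^8 ≡ 519^2 = 269361 ≡ 259
218^16 ≡ 259^2 = 67081 ≡ 147
218^32 ≡ 147^2 = 21609 ≡ 436
218^64 ≡ 436^2 = 190096 ≡ 222
218^128 ≡ 222^2 = 49284 ≡ 108
289·108 = 31212 ≡ 477 (mod 683)
477 ≡ 477 (mod 683), so the signature is genuine.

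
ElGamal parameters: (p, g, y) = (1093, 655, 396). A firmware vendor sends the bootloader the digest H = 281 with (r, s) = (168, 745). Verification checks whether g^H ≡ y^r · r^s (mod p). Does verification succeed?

Left side g^H mod p:
Squares mod 1093: 655^1≡655, 655^2≡569, 655^4≡233, 655^8≡732, 655^16≡254, 655^32≡29, 655^64≡841, 655^128≡110, 655^256≡77
281 = 256 + 16 + 8 + 1, so 655^281 ≡ 77·254·732·655 ≡ 1038 (mod 1093)
Right side y^r · r^s mod p:
Squares mod 1093: 396^1≡396, 396^2≡517, 396^4≡597, 396^8≡91, 396^16≡630, 396^32≡141, 396^64≡207, 396^128≡222
168 = 128 + 32 + 8, so 396^168 ≡ 222·141·91 ≡ 124 (mod 1093)
Squares mod 1093: 168^1≡168, 168^2≡899, 168^4≡474, 168^8≡611, 168^16≡608, 168^32≡230, 168^64≡436, 168^128≡1007, 168^256≡838, 168^512≡538
745 = 512 + 128 + 64 + 32 + 8 + 1, so 168^745 ≡ 538·1007·436·230·611·168 ≡ 421 (mod 1093)
124·421 = 52204 ≡ 833 (mod 1093)
1038 ≠ 833, so verification fails.

fails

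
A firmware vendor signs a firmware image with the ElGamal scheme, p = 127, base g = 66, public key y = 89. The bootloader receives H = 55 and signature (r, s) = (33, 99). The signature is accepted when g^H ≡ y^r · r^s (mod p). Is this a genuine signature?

forged

Left side g^H mod p:
Squares mod 127: 66^1≡66, 66^2≡38, 66^4≡47, 66^8≡50, 66^16≡87, 66^32≡76
55 = 32 + 16 + 4 + 2 + 1, so 66^55 ≡ 76·87·47·38·66 ≡ 33 (mod 127)
Right side y^r · r^s mod p:
Squares mod 127: 89^1≡89, 89^2≡47, 89^4≡50, 89^8≡87, 89^16≡76, 89^32≡61
33 = 32 + 1, so 89^33 ≡ 61·89 ≡ 95 (mod 127)
Squares mod 127: 33^1≡33, 33^2≡73, 33^4≡122, 33^8≡25, 33^16≡117, 33^32≡100, 33^64≡94
99 = 64 + 32 + 2 + 1, so 33^99 ≡ 94·100·73·33 ≡ 119 (mod 127)
95·119 = 11305 ≡ 2 (mod 127)
33 ≠ 2, so verification fails.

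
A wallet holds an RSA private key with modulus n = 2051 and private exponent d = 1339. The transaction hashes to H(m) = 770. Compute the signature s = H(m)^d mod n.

966

(H(m))^1339 mod 2051 = 966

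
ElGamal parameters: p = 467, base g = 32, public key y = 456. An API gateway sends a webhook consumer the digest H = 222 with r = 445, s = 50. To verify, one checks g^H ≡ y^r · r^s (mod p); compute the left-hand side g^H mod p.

91

Squares mod 467: 32^1≡32, 32^2≡90, 32^4≡161, 32^8≡236, 32^16≡123, 32^32≡185, 32^64≡134, 32^128≡210
222 = 128 + 64 + 16 + 8 + 4 + 2, so 32^222 ≡ 210·134·123·236·161·90 ≡ 91 (mod 467)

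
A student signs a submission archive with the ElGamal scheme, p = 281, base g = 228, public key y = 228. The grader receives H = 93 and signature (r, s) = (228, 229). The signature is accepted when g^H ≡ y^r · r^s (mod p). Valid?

Left side g^H mod p:
Squares mod 281: 228^1≡228, 228^2≡280, 228^4≡1, 228^8≡1, 228^16≡1, 228^32≡1, 228^64≡1
93 = 64 + 16 + 8 + 4 + 1, so 228^93 ≡ 1·1·1·1·228 ≡ 228 (mod 281)
Right side y^r · r^s mod p:
Squares mod 281: 228^1≡228, 228^2≡280, 228^4≡1, 228^8≡1, 228^16≡1, 228^32≡1, 228^64≡1, 228^128≡1
228 = 128 + 64 + 32 + 4, so 228^228 ≡ 1·1·1·1 ≡ 1 (mod 281)
Squares mod 281: 228^1≡228, 228^2≡280, 228^4≡1, 228^8≡1, 228^16≡1, 228^32≡1, 228^64≡1, 228^128≡1
229 = 128 + 64 + 32 + 4 + 1, so 228^229 ≡ 1·1·1·1·228 ≡ 228 (mod 281)
1·228 = 228 ≡ 228 (mod 281)
228 ≡ 228 (mod 281), so the signature is genuine.

yes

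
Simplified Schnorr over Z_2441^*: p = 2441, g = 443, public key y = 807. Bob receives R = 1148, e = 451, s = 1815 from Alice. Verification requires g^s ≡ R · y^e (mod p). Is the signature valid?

valid

g^s mod p:
443^2 = 196249 ≡ 969
443^4 ≡ 969^2 = 938961 ≡ 1617
443^8 ≡ 1617^2 = 2614689 ≡ 378
443^16 ≡ 378^2 = 142884 ≡ 1306
443^32 ≡ 1306^2 = 1705636 ≡ 1818
443^64 ≡ 1818^2 = 3305124 ≡ 10
443^128 ≡ 10^2 = 100
443^256 ≡ 100^2 = 10000 ≡ 236
443^512 ≡ 236^2 = 55696 ≡ 1994
443^1024 ≡ 1994^2 = 3976036 ≡ 2088
1815 = 1024 + 512 + 256 + 16 + 4 + 2 + 1, so 443^1815 ≡ 2088·1994·236·1306·1617·969·443 ≡ 998 (mod 2441)
R · y^e mod p:
807^2 = 651249 ≡ 1943
807^4 ≡ 1943^2 = 3775249 ≡ 1463
807^8 ≡ 1463^2 = 2140369 ≡ 2053
807^16 ≡ 2053^2 = 4214809 ≡ 1643
807^32 ≡ 1643^2 = 2699449 ≡ 2144
807^64 ≡ 2144^2 = 4596736 ≡ 333
807^128 ≡ 333^2 = 110889 ≡ 1044
807^256 ≡ 1044^2 = 1089936 ≡ 1250
451 = 256 + 128 + 64 + 2 + 1, so 807^451 ≡ 1250·1044·333·1943·807 ≡ 1434 (mod 2441)
1148·1434 = 1646232 ≡ 998 (mod 2441)
998 ≡ 998 (mod 2441); signature holds.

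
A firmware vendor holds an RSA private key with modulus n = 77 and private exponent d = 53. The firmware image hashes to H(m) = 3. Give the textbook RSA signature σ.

Squares mod 77: (H(m))^1≡3, (H(m))^2≡9, (H(m))^4≡4, (H(m))^8≡16, (H(m))^16≡25, (H(m))^32≡9
53 = 32 + 16 + 4 + 1, so (H(m))^53 ≡ 9·25·4·3 ≡ 5 (mod 77)

5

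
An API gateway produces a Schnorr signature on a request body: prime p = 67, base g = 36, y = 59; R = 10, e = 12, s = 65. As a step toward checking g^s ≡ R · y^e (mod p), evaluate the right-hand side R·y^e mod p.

54

Squares mod 67: 59^1≡59, 59^2≡64, 59^4≡9, 59^8≡14
12 = 8 + 4, so 59^12 ≡ 14·9 ≡ 59 (mod 67)
R · y^e ≡ 10·59 = 590 ≡ 54 (mod 67)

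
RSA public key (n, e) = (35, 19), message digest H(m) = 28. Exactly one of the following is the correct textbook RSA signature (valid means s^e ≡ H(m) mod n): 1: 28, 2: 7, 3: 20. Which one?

2

Candidate 1: Squares mod 35: 28^1≡28, 28^2≡14, 28^4≡21, 28^8≡21, 28^16≡21; 19 = 16 + 2 + 1, so 28^19 ≡ 21·14·28 ≡ 7 (mod 35)
Candidate 2: Squares mod 35: 7^1≡7, 7^2≡14, 7^4≡21, 7^8≡21, 7^16≡21; 19 = 16 + 2 + 1, so 7^19 ≡ 21·14·7 ≡ 28 (mod 35)
  → matches H(m) = 28
Candidate 3: Squares mod 35: 20^1≡20, 20^2≡15, 20^4≡15, 20^8≡15, 20^16≡15; 19 = 16 + 2 + 1, so 20^19 ≡ 15·15·20 ≡ 20 (mod 35)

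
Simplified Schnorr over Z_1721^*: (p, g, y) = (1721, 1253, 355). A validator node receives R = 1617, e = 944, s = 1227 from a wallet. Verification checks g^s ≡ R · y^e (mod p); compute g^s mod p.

988

1253^2 = 1570009 ≡ 457
1253^4 ≡ 457^2 = 208849 ≡ 608
1253^8 ≡ 608^2 = 369664 ≡ 1370
1253^16 ≡ 1370^2 = 1876900 ≡ 1010
1253^32 ≡ 1010^2 = 1020100 ≡ 1268
1253^64 ≡ 1268^2 = 1607824 ≡ 410
1253^128 ≡ 410^2 = 168100 ≡ 1163
1253^256 ≡ 1163^2 = 1352569 ≡ 1584
1253^512 ≡ 1584^2 = 2509056 ≡ 1559
1253^1024 ≡ 1559^2 = 2430481 ≡ 429
1227 = 1024 + 128 + 64 + 8 + 2 + 1, so 1253^1227 ≡ 429·1163·410·1370·457·1253 ≡ 988 (mod 1721)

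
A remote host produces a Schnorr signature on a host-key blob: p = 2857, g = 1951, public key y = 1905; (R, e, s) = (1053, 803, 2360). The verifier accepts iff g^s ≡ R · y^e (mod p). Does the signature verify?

g^s mod p:
1951^2 = 3806401 ≡ 877
1951^4 ≡ 877^2 = 769129 ≡ 596
1951^8 ≡ 596^2 = 355216 ≡ 948
1951^16 ≡ 948^2 = 898704 ≡ 1606
1951^32 ≡ 1606^2 = 2579236 ≡ 2222
1951^64 ≡ 2222^2 = 4937284 ≡ 388
1951^128 ≡ 388^2 = 150544 ≡ 1980
1951^256 ≡ 1980^2 = 3920400 ≡ 596
1951^512 ≡ 596^2 = 355216 ≡ 948
1951^1024 ≡ 948^2 = 898704 ≡ 1606
1951^2048 ≡ 1606^2 = 2579236 ≡ 2222
2360 = 2048 + 256 + 32 + 16 + 8, so 1951^2360 ≡ 2222·596·2222·1606·948 ≡ 948 (mod 2857)
R · y^e mod p:
1905^2 = 3629025 ≡ 635
1905^4 ≡ 635^2 = 403225 ≡ 388
1905^8 ≡ 388^2 = 150544 ≡ 1980
1905^16 ≡ 1980^2 = 3920400 ≡ 596
1905^32 ≡ 596^2 = 355216 ≡ 948
1905^64 ≡ 948^2 = 898704 ≡ 1606
1905^128 ≡ 1606^2 = 2579236 ≡ 2222
1905^256 ≡ 2222^2 = 4937284 ≡ 388
1905^512 ≡ 388^2 = 150544 ≡ 1980
803 = 512 + 256 + 32 + 2 + 1, so 1905^803 ≡ 1980·388·948·635·1905 ≡ 823 (mod 2857)
1053·823 = 866619 ≡ 948 (mod 2857)
948 ≡ 948 (mod 2857); signature holds.

verifies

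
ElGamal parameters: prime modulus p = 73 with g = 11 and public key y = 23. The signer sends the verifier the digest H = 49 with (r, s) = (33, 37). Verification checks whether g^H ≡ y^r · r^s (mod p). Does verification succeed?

Left side g^H mod p:
11^2 = 121 ≡ 48
11^4 ≡ 48^2 = 2304 ≡ 41
11^8 ≡ 41^2 = 1681 ≡ 2
11^16 ≡ 2^2 = 4
11^32 ≡ 4^2 = 16
49 = 32 + 16 + 1, so 11^49 ≡ 16·4·11 ≡ 47 (mod 73)
Right side y^r · r^s mod p:
23^2 = 529 ≡ 18
23^4 ≡ 18^2 = 324 ≡ 32
23^8 ≡ 32^2 = 1024 ≡ 2
23^16 ≡ 2^2 = 4
23^32 ≡ 4^2 = 16
33 = 32 + 1, so 23^33 ≡ 16·23 ≡ 3 (mod 73)
33^2 = 1089 ≡ 67
33^4 ≡ 67^2 = 4489 ≡ 36
33^8 ≡ 36^2 = 1296 ≡ 55
33^16 ≡ 55^2 = 3025 ≡ 32
33^32 ≡ 32^2 = 1024 ≡ 2
37 = 32 + 4 + 1, so 33^37 ≡ 2·36·33 ≡ 40 (mod 73)
3·40 = 120 ≡ 47 (mod 73)
47 ≡ 47 (mod 73), so the signature is genuine.

passes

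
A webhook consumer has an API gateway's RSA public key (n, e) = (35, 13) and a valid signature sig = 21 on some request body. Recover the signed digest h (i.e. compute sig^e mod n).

21

Squares mod 35: sig^1≡21, sig^2≡21, sig^4≡21, sig^8≡21
13 = 8 + 4 + 1, so sig^13 ≡ 21·21·21 ≡ 21 (mod 35)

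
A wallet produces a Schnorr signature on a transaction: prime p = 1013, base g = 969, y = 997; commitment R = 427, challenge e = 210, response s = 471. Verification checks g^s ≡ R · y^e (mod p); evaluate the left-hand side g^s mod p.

554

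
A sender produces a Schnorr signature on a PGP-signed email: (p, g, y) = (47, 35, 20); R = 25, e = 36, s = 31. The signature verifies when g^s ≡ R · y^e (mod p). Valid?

g^s mod p:
35^31 mod 47 = 13
R · y^e mod p:
20^36 mod 47 = 32
25·32 = 800 ≡ 1 (mod 47)
13 ≠ 1; the check fails.

no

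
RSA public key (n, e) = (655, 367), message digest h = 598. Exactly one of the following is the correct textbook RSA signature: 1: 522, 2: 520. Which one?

1

Candidate 1: Squares mod 655: 522^1≡522, 522^2≡4, 522^4≡16, 522^8≡256, 522^16≡36, 522^32≡641, 522^64≡196, 522^128≡426, 522^256≡41; 367 = 256 + 64 + 32 + 8 + 4 + 2 + 1, so 522^367 ≡ 41·196·641·256·16·4·522 ≡ 598 (mod 655)
  → matches h = 598
Candidate 2: Squares mod 655: 520^1≡520, 520^2≡540, 520^4≡125, 520^8≡560, 520^16≡510, 520^32≡65, 520^64≡295, 520^128≡565, 520^256≡240; 367 = 256 + 64 + 32 + 8 + 4 + 2 + 1, so 520^367 ≡ 240·295·65·560·125·540·520 ≡ 550 (mod 655)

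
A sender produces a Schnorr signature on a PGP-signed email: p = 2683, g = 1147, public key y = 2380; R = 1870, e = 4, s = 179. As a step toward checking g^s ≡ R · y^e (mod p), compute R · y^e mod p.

2380^2 = 5664400 ≡ 587
2380^4 ≡ 587^2 = 344569 ≡ 1145
R · y^e ≡ 1870·1145 = 2141150 ≡ 116 (mod 2683)

116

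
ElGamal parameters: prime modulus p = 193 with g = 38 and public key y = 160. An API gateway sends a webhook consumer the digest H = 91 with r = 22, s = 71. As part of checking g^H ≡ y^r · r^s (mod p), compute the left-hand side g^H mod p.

38^2 = 1444 ≡ 93
38^4 ≡ 93^2 = 8649 ≡ 157
38^8 ≡ 157^2 = 24649 ≡ 138
38^16 ≡ 138^2 = 19044 ≡ 130
38^32 ≡ 130^2 = 16900 ≡ 109
38^64 ≡ 109^2 = 11881 ≡ 108
91 = 64 + 16 + 8 + 2 + 1, so 38^91 ≡ 108·130·138·93·38 ≡ 159 (mod 193)

159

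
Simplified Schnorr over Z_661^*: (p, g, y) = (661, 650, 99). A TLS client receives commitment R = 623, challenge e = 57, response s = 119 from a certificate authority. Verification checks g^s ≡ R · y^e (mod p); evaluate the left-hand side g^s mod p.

650^2 = 422500 ≡ 121
650^4 ≡ 121^2 = 14641 ≡ 99
650^8 ≡ 99^2 = 9801 ≡ 547
650^16 ≡ 547^2 = 299209 ≡ 437
650^32 ≡ 437^2 = 190969 ≡ 601
650^64 ≡ 601^2 = 361201 ≡ 295
119 = 64 + 32 + 16 + 4 + 2 + 1, so 650^119 ≡ 295·601·437·99·121·650 ≡ 363 (mod 661)

363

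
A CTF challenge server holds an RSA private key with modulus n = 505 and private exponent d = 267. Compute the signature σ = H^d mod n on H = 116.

Squares mod 505: H^1≡116, H^2≡326, H^4≡226, H^8≡71, H^16≡496, H^32≡81, H^64≡501, H^128≡16, H^256≡256
267 = 256 + 8 + 2 + 1, so H^267 ≡ 256·71·326·116 ≡ 236 (mod 505)

236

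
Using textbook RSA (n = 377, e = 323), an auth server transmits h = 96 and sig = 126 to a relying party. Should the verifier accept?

reject

sig^2 ≡ 126^2 = 15876 ≡ 42
sig^4 ≡ 42^2 = 1764 ≡ 256
sig^8 ≡ 256^2 = 65536 ≡ 315
sig^16 ≡ 315^2 = 99225 ≡ 74
sig^32 ≡ 74^2 = 5476 ≡ 198
sig^64 ≡ 198^2 = 39204 ≡ 373
sig^128 ≡ 373^2 = 139129 ≡ 16
sig^256 ≡ 16^2 = 256
323 = 256 + 64 + 2 + 1, so sig^323 ≡ 256·373·42·126 ≡ 367 (mod 377)
367 ≠ 96, so verification fails.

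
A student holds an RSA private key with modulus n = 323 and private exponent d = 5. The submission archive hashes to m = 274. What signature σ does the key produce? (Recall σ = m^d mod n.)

202

Squares mod 323: m^1≡274, m^2≡140, m^4≡220
5 = 4 + 1, so m^5 ≡ 220·274 ≡ 202 (mod 323)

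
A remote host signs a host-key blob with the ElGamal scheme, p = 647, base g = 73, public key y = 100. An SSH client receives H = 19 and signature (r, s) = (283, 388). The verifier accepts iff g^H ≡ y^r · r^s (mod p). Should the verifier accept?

reject

Left side g^H mod p:
Squares mod 647: 73^1≡73, 73^2≡153, 73^4≡117, 73^8≡102, 73^16≡52
19 = 16 + 2 + 1, so 73^19 ≡ 52·153·73 ≡ 429 (mod 647)
Right side y^r · r^s mod p:
Squares mod 647: 100^1≡100, 100^2≡295, 100^4≡327, 100^8≡174, 100^16≡514, 100^32≡220, 100^64≡522, 100^128≡97, 100^256≡351
283 = 256 + 16 + 8 + 2 + 1, so 100^283 ≡ 351·514·174·295·100 ≡ 387 (mod 647)
Squares mod 647: 283^1≡283, 283^2≡508, 283^4≡558, 283^8≡157, 283^16≡63, 283^32≡87, 283^64≡452, 283^128≡499, 283^256≡553
388 = 256 + 128 + 4, so 283^388 ≡ 553·499·558 ≡ 190 (mod 647)
387·190 = 73530 ≡ 419 (mod 647)
429 ≠ 419, so verification fails.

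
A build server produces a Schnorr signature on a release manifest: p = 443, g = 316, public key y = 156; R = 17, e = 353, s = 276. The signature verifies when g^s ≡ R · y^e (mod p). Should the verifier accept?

accept

g^s mod p:
Squares mod 443: 316^1≡316, 316^2≡181, 316^4≡422, 316^8≡441, 316^16≡4, 316^32≡16, 316^64≡256, 316^128≡415, 316^256≡341
276 = 256 + 16 + 4, so 316^276 ≡ 341·4·422 ≡ 151 (mod 443)
R · y^e mod p:
Squares mod 443: 156^1≡156, 156^2≡414, 156^4≡398, 156^8≡253, 156^16≡217, 156^32≡131, 156^64≡327, 156^128≡166, 156^256≡90
353 = 256 + 64 + 32 + 1, so 156^353 ≡ 90·327·131·156 ≡ 61 (mod 443)
17·61 = 1037 ≡ 151 (mod 443)
151 ≡ 151 (mod 443); signature holds.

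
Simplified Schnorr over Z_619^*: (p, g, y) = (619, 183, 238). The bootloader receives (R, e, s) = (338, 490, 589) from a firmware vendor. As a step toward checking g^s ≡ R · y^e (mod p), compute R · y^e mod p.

412

238^490 mod 619 = 514
R · y^e ≡ 338·514 = 173732 ≡ 412 (mod 619)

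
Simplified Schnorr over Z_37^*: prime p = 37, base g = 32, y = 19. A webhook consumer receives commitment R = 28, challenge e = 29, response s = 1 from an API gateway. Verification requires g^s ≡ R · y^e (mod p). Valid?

g^s mod p:
32^1 mod 37 = 32
R · y^e mod p:
Squares mod 37: 19^1≡19, 19^2≡28, 19^4≡7, 19^8≡12, 19^16≡33
29 = 16 + 8 + 4 + 1, so 19^29 ≡ 33·12·7·19 ≡ 17 (mod 37)
28·17 = 476 ≡ 32 (mod 37)
32 ≡ 32 (mod 37); signature holds.

yes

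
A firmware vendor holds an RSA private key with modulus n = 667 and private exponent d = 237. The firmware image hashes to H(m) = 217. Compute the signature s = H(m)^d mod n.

408

(H(m))^237 mod 667 = 408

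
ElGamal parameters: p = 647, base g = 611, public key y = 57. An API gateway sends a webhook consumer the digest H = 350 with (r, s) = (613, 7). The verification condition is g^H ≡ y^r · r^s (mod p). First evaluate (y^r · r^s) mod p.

527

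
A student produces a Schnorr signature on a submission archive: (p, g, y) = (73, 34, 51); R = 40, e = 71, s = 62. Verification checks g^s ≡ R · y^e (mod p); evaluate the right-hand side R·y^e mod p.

38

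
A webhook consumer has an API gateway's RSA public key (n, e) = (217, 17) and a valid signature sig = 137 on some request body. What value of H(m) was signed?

79

sig^2 ≡ 137^2 = 18769 ≡ 107
sig^4 ≡ 107^2 = 11449 ≡ 165
sig^8 ≡ 165^2 = 27225 ≡ 100
sig^16 ≡ 100^2 = 10000 ≡ 18
17 = 16 + 1, so sig^17 ≡ 18·137 ≡ 79 (mod 217)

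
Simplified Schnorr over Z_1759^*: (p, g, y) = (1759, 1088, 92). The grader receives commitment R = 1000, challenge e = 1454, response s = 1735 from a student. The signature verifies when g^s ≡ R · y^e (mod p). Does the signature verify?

g^s mod p:
1088^2 = 1183744 ≡ 1696
1088^4 ≡ 1696^2 = 2876416 ≡ 451
1088^8 ≡ 451^2 = 203401 ≡ 1116
1088^16 ≡ 1116^2 = 1245456 ≡ 84
1088^32 ≡ 84^2 = 7056 ≡ 20
1088^64 ≡ 20^2 = 400
1088^128 ≡ 400^2 = 160000 ≡ 1690
1088^256 ≡ 1690^2 = 2856100 ≡ 1243
1088^512 ≡ 1243^2 = 1545049 ≡ 647
1088^1024 ≡ 647^2 = 418609 ≡ 1726
1735 = 1024 + 512 + 128 + 64 + 4 + 2 + 1, so 1088^1735 ≡ 1726·647·1690·400·451·1696·1088 ≡ 1608 (mod 1759)
R · y^e mod p:
92^2 = 8464 ≡ 1428
92^4 ≡ 1428^2 = 2039184 ≡ 503
92^8 ≡ 503^2 = 253009 ≡ 1472
92^16 ≡ 1472^2 = 2166784 ≡ 1455
92^32 ≡ 1455^2 = 2117025 ≡ 948
92^64 ≡ 948^2 = 898704 ≡ 1614
92^128 ≡ 1614^2 = 2604996 ≡ 1676
92^256 ≡ 1676^2 = 2808976 ≡ 1612
92^512 ≡ 1612^2 = 2598544 ≡ 501
92^1024 ≡ 501^2 = 251001 ≡ 1223
1454 = 1024 + 256 + 128 + 32 + 8 + 4 + 2, so 92^1454 ≡ 1223·1612·1676·948·1472·503·1428 ≡ 109 (mod 1759)
1000·109 = 109000 ≡ 1701 (mod 1759)
1608 ≠ 1701; the check fails.

does not verify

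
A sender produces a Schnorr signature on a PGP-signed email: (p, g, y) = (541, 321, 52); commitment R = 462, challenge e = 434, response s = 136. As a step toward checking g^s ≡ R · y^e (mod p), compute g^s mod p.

Squares mod 541: 321^1≡321, 321^2≡251, 321^4≡245, 321^8≡515, 321^16≡135, 321^32≡372, 321^64≡429, 321^128≡101
136 = 128 + 8, so 321^136 ≡ 101·515 ≡ 79 (mod 541)

79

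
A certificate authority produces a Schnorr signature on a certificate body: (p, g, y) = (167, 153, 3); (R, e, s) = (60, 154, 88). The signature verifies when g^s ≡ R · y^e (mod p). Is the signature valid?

invalid

g^s mod p:
153^2 = 23409 ≡ 29
153^4 ≡ 29^2 = 841 ≡ 6
153^8 ≡ 6^2 = 36
153^16 ≡ 36^2 = 1296 ≡ 127
153^32 ≡ 127^2 = 16129 ≡ 97
153^64 ≡ 97^2 = 9409 ≡ 57
88 = 64 + 16 + 8, so 153^88 ≡ 57·127·36 ≡ 84 (mod 167)
R · y^e mod p:
3^2 = 9
3^4 ≡ 9^2 = 81
3^8 ≡ 81^2 = 6561 ≡ 48
3^16 ≡ 48^2 = 2304 ≡ 133
3^32 ≡ 133^2 = 17689 ≡ 154
3^64 ≡ 154^2 = 23716 ≡ 2
3^128 ≡ 2^2 = 4
154 = 128 + 16 + 8 + 2, so 3^154 ≡ 4·133·48·9 ≡ 32 (mod 167)
60·32 = 1920 ≡ 83 (mod 167)
84 ≠ 83; the check fails.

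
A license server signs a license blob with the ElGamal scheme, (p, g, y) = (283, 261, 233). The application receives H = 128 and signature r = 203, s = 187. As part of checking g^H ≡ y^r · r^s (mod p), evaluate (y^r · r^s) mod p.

174

233^2 = 54289 ≡ 236
233^4 ≡ 236^2 = 55696 ≡ 228
233^8 ≡ 228^2 = 51984 ≡ 195
233^16 ≡ 195^2 = 38025 ≡ 103
233^32 ≡ 103^2 = 10609 ≡ 138
233^64 ≡ 138^2 = 19044 ≡ 83
233^128 ≡ 83^2 = 6889 ≡ 97
203 = 128 + 64 + 8 + 2 + 1, so 233^203 ≡ 97·83·195·236·233 ≡ 215 (mod 283)
203^2 = 41209 ≡ 174
203^4 ≡ 174^2 = 30276 ≡ 278
203^8 ≡ 278^2 = 77284 ≡ 25
203^16 ≡ 25^2 = 625 ≡ 59
203^32 ≡ 59^2 = 3481 ≡ 85
203^64 ≡ 85^2 = 7225 ≡ 150
203^128 ≡ 150^2 = 22500 ≡ 143
187 = 128 + 32 + 16 + 8 + 2 + 1, so 203^187 ≡ 143·85·59·25·174·203 ≡ 89 (mod 283)
y^r · r^s ≡ 215·89 = 19135 ≡ 174 (mod 283)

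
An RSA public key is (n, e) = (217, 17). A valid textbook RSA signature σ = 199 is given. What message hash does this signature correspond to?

110

σ^2 ≡ 199^2 = 39601 ≡ 107
σ^4 ≡ 107^2 = 11449 ≡ 165
σ^8 ≡ 165^2 = 27225 ≡ 100
σ^16 ≡ 100^2 = 10000 ≡ 18
17 = 16 + 1, so σ^17 ≡ 18·199 ≡ 110 (mod 217)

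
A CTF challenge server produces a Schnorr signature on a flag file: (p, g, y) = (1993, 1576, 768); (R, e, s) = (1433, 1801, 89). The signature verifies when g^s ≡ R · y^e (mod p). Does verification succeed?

g^s mod p:
Squares mod 1993: 1576^1≡1576, 1576^2≡498, 1576^4≡872, 1576^8≡1051, 1576^16≡479, 1576^32≡246, 1576^64≡726
89 = 64 + 16 + 8 + 1, so 1576^89 ≡ 726·479·1051·1576 ≡ 254 (mod 1993)
R · y^e mod p:
Squares mod 1993: 768^1≡768, 768^2≡1889, 768^4≡851, 768^8≡742, 768^16≡496, 768^32≡877, 768^64≡1824, 768^128≡659, 768^256≡1800, 768^512≡1375, 768^1024≡1261
1801 = 1024 + 512 + 256 + 8 + 1, so 768^1801 ≡ 1261·1375·1800·742·768 ≡ 1416 (mod 1993)
1433·1416 = 2029128 ≡ 254 (mod 1993)
254 ≡ 254 (mod 1993); signature holds.

passes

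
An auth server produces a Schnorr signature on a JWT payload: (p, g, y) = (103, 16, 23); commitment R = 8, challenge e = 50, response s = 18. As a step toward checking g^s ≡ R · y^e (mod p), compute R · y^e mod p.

72

23^2 = 529 ≡ 14
23^4 ≡ 14^2 = 196 ≡ 93
23^8 ≡ 93^2 = 8649 ≡ 100
23^16 ≡ 100^2 = 10000 ≡ 9
23^32 ≡ 9^2 = 81
50 = 32 + 16 + 2, so 23^50 ≡ 81·9·14 ≡ 9 (mod 103)
R · y^e ≡ 8·9 = 72 ≡ 72 (mod 103)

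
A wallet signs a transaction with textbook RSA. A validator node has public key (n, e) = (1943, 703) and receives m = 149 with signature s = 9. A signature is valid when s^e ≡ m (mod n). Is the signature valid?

valid

s^703 mod 1943 = 149
Since 149 equals the digest 149, verification succeeds.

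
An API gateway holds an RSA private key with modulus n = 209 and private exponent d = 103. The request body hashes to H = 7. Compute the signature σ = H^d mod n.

H^2 ≡ 7^2 = 49
H^4 ≡ 49^2 = 2401 ≡ 102
H^8 ≡ 102^2 = 10404 ≡ 163
H^16 ≡ 163^2 = 26569 ≡ 26
H^32 ≡ 26^2 = 676 ≡ 49
H^64 ≡ 49^2 = 2401 ≡ 102
103 = 64 + 32 + 4 + 2 + 1, so H^103 ≡ 102·49·102·49·7 ≡ 178 (mod 209)

178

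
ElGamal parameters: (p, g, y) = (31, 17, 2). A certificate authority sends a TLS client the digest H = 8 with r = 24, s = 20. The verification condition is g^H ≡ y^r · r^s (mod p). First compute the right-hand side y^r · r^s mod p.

18

Squares mod 31: 2^1≡2, 2^2≡4, 2^4≡16, 2^8≡8, 2^16≡2
24 = 16 + 8, so 2^24 ≡ 2·8 ≡ 16 (mod 31)
Squares mod 31: 24^1≡24, 24^2≡18, 24^4≡14, 24^8≡10, 24^16≡7
20 = 16 + 4, so 24^20 ≡ 7·14 ≡ 5 (mod 31)
y^r · r^s ≡ 16·5 = 80 ≡ 18 (mod 31)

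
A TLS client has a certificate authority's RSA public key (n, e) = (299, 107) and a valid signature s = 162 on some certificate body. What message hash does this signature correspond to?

s^2 ≡ 162^2 = 26244 ≡ 231
s^4 ≡ 231^2 = 53361 ≡ 139
s^8 ≡ 139^2 = 19321 ≡ 185
s^16 ≡ 185^2 = 34225 ≡ 139
s^32 ≡ 139^2 = 19321 ≡ 185
s^64 ≡ 185^2 = 34225 ≡ 139
107 = 64 + 32 + 8 + 2 + 1, so s^107 ≡ 139·185·185·231·162 ≡ 24 (mod 299)

24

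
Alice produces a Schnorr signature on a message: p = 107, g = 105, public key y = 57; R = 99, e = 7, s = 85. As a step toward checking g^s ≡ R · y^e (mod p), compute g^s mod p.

105^2 = 11025 ≡ 4
105^4 ≡ 4^2 = 16
105^8 ≡ 16^2 = 256 ≡ 42
105^16 ≡ 42^2 = 1764 ≡ 52
105^32 ≡ 52^2 = 2704 ≡ 29
105^64 ≡ 29^2 = 841 ≡ 92
85 = 64 + 16 + 4 + 1, so 105^85 ≡ 92·52·16·105 ≡ 29 (mod 107)

29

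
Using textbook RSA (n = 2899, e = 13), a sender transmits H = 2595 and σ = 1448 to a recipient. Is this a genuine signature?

forged

Squares mod 2899: σ^1≡1448, σ^2≡727, σ^4≡911, σ^8≡807
13 = 8 + 4 + 1, so σ^13 ≡ 807·911·1448 ≡ 304 (mod 2899)
σ^13 mod 2899 = 304, but H = 2595.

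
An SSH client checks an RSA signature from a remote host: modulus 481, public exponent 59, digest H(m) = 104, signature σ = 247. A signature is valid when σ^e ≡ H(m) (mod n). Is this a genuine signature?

genuine

σ^2 ≡ 247^2 = 61009 ≡ 403
σ^4 ≡ 403^2 = 162409 ≡ 312
σ^8 ≡ 312^2 = 97344 ≡ 182
σ^16 ≡ 182^2 = 33124 ≡ 416
σ^32 ≡ 416^2 = 173056 ≡ 377
59 = 32 + 16 + 8 + 2 + 1, so σ^59 ≡ 377·416·182·403·247 ≡ 104 (mod 481)
σ^59 mod 481 = 104 matches H(m).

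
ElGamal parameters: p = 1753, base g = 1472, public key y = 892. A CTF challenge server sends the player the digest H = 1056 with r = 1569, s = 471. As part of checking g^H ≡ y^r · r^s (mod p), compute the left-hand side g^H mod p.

310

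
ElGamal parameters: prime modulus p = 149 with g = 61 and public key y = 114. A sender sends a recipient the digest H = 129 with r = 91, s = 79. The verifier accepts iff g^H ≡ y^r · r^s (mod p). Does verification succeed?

Left side g^H mod p:
Squares mod 149: 61^1≡61, 61^2≡145, 61^4≡16, 61^8≡107, 61^16≡125, 61^32≡129, 61^64≡102, 61^128≡123
129 = 128 + 1, so 61^129 ≡ 123·61 ≡ 53 (mod 149)
Right side y^r · r^s mod p:
Squares mod 149: 114^1≡114, 114^2≡33, 114^4≡46, 114^8≡30, 114^16≡6, 114^32≡36, 114^64≡104
91 = 64 + 16 + 8 + 2 + 1, so 114^91 ≡ 104·6·30·33·114 ≡ 88 (mod 149)
Squares mod 149: 91^1≡91, 91^2≡86, 91^4≡95, 91^8≡85, 91^16≡73, 91^32≡114, 91^64≡33
79 = 64 + 8 + 4 + 2 + 1, so 91^79 ≡ 33·85·95·86·91 ≡ 146 (mod 149)
88·146 = 12848 ≡ 34 (mod 149)
53 ≠ 34, so verification fails.

fails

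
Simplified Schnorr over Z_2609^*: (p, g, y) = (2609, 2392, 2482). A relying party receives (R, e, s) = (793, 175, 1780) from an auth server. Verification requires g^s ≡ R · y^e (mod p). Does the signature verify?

g^s mod p:
2392^2 = 5721664 ≡ 127
2392^4 ≡ 127^2 = 16129 ≡ 475
2392^8 ≡ 475^2 = 225625 ≡ 1251
2392^16 ≡ 1251^2 = 1565001 ≡ 2210
2392^32 ≡ 2210^2 = 4884100 ≡ 52
2392^64 ≡ 52^2 = 2704 ≡ 95
2392^128 ≡ 95^2 = 9025 ≡ 1198
2392^256 ≡ 1198^2 = 1435204 ≡ 254
2392^512 ≡ 254^2 = 64516 ≡ 1900
2392^1024 ≡ 1900^2 = 3610000 ≡ 1753
1780 = 1024 + 512 + 128 + 64 + 32 + 16 + 4, so 2392^1780 ≡ 1753·1900·1198·95·52·2210·475 ≡ 602 (mod 2609)
R · y^e mod p:
2482^2 = 6160324 ≡ 475
2482^4 ≡ 475^2 = 225625 ≡ 1251
2482^8 ≡ 1251^2 = 1565001 ≡ 2210
2482^16 ≡ 2210^2 = 4884100 ≡ 52
2482^32 ≡ 52^2 = 2704 ≡ 95
2482^64 ≡ 95^2 = 9025 ≡ 1198
2482^128 ≡ 1198^2 = 1435204 ≡ 254
175 = 128 + 32 + 8 + 4 + 2 + 1, so 2482^175 ≡ 254·95·2210·1251·475·2482 ≡ 556 (mod 2609)
793·556 = 440908 ≡ 2596 (mod 2609)
602 ≠ 2596; the check fails.

does not verify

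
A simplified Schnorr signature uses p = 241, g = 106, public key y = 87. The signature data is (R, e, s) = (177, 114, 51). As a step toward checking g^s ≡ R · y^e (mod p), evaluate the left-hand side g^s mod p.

106^2 = 11236 ≡ 150
106^4 ≡ 150^2 = 22500 ≡ 87
106^8 ≡ 87^2 = 7569 ≡ 98
106^16 ≡ 98^2 = 9604 ≡ 205
106^32 ≡ 205^2 = 42025 ≡ 91
51 = 32 + 16 + 2 + 1, so 106^51 ≡ 91·205·150·106 ≡ 135 (mod 241)

135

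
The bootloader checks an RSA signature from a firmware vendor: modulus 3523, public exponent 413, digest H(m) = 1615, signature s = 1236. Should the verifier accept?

s^2 ≡ 1236^2 = 1527696 ≡ 2237
s^4 ≡ 2237^2 = 5004169 ≡ 1509
s^8 ≡ 1509^2 = 2277081 ≡ 1223
s^16 ≡ 1223^2 = 1495729 ≡ 1977
s^32 ≡ 1977^2 = 3908529 ≡ 1522
s^64 ≡ 1522^2 = 2316484 ≡ 1873
s^128 ≡ 1873^2 = 3508129 ≡ 2744
s^256 ≡ 2744^2 = 7529536 ≡ 885
413 = 256 + 128 + 16 + 8 + 4 + 1, so s^413 ≡ 885·2744·1977·1223·1509·1236 ≡ 2029 (mod 3523)
s^413 mod 3523 = 2029, but H(m) = 1615.

reject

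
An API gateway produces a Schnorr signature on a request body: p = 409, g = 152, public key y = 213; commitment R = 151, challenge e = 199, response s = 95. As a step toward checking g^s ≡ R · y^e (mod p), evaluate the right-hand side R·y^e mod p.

213^2 = 45369 ≡ 379
213^4 ≡ 379^2 = 143641 ≡ 82
213^8 ≡ 82^2 = 6724 ≡ 180
213^16 ≡ 180^2 = 32400 ≡ 89
213^32 ≡ 89^2 = 7921 ≡ 150
213^64 ≡ 150^2 = 22500 ≡ 5
213^128 ≡ 5^2 = 25
199 = 128 + 64 + 4 + 2 + 1, so 213^199 ≡ 25·5·82·379·213 ≡ 169 (mod 409)
R · y^e ≡ 151·169 = 25519 ≡ 161 (mod 409)

161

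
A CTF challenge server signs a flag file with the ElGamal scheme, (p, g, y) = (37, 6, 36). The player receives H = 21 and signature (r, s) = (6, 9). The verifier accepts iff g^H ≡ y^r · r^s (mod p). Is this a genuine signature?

genuine

Left side g^H mod p:
Squares mod 37: 6^1≡6, 6^2≡36, 6^4≡1, 6^8≡1, 6^16≡1
21 = 16 + 4 + 1, so 6^21 ≡ 1·1·6 ≡ 6 (mod 37)
Right side y^r · r^s mod p:
Squares mod 37: 36^1≡36, 36^2≡1, 36^4≡1
6 = 4 + 2, so 36^6 ≡ 1·1 ≡ 1 (mod 37)
Squares mod 37: 6^1≡6, 6^2≡36, 6^4≡1, 6^8≡1
9 = 8 + 1, so 6^9 ≡ 1·6 ≡ 6 (mod 37)
1·6 = 6 ≡ 6 (mod 37)
6 ≡ 6 (mod 37), so the signature is genuine.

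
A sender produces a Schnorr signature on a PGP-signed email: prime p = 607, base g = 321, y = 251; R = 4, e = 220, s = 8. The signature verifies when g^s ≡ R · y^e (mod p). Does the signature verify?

g^s mod p:
321^8 mod 607 = 401
R · y^e mod p:
251^220 mod 607 = 252
4·252 = 1008 ≡ 401 (mod 607)
401 ≡ 401 (mod 607); signature holds.

verifies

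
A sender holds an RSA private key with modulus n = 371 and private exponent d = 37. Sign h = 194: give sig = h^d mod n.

313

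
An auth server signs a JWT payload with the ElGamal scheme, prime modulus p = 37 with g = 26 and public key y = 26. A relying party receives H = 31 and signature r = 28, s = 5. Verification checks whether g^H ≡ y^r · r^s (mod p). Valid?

no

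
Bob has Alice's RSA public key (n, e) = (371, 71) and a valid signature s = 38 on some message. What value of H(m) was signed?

s^2 ≡ 38^2 = 1444 ≡ 331
s^4 ≡ 331^2 = 109561 ≡ 116
s^8 ≡ 116^2 = 13456 ≡ 100
s^16 ≡ 100^2 = 10000 ≡ 354
s^32 ≡ 354^2 = 125316 ≡ 289
s^64 ≡ 289^2 = 83521 ≡ 46
71 = 64 + 4 + 2 + 1, so s^71 ≡ 46·116·331·38 ≡ 82 (mod 371)

82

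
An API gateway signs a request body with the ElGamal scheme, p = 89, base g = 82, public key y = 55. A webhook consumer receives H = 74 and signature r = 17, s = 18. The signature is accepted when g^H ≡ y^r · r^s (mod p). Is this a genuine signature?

Left side g^H mod p:
82^74 mod 89 = 42
Right side y^r · r^s mod p:
55^17 mod 89 = 55
17^18 mod 89 = 73
55·73 = 4015 ≡ 10 (mod 89)
42 ≠ 10, so verification fails.

forged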